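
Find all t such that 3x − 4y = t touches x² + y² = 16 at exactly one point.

The line touches the circle iff its distance from (0, 0) is 4:
|3·0 − 4·0 − t| / √25 = 4
|t| = 4·5, so t = 20 or t = −20.

t = −20 or t = 20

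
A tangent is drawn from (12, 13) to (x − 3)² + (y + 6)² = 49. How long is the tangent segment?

With centre O = (3, −6), |OP|² = 442 and r² = 49.
The tangent meets the radius at right angles, so tangent² = |PO|² − r² = 442 − 49 = 393.

√393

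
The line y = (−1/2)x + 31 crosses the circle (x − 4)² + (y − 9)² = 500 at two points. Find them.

(0, 31) and (24, 19)

Express y = (62 − x)/2 and substitute into the circle:
5x² − 120x = 0  ⟹  x² − 24x = 0
x = 24 or x = 0, giving (24, 19) and (0, 31).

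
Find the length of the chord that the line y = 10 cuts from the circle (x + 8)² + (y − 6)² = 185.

26

The distance from (−8, 6) to the line is 4, and r² = 185.
Half the chord is √(r² − d²) = √(169), so the full chord is 26.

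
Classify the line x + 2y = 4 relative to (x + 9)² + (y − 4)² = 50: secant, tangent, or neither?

Substituting the line into the circle gives 5x² + 80x + 140 = 0.
Discriminant = (80)² − 4·5·(140) = 3600 > 0.
Two real roots: the line is a secant.

secant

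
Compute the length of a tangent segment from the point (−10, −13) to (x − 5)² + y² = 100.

7√6

The centre is (5, 0) and r = 10. The square of the distance from P to the centre is 225 + 169 = 394.
Power of the point: PT² = |PO|² − r² = 294, so PT = 7√6.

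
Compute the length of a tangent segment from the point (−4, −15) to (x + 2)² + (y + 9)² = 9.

√31

The centre is (−2, −9) and r = 3. The square of the distance from P to the centre is 4 + 36 = 40.
Power of the point: PT² = |PO|² − r² = 31, so PT = √31.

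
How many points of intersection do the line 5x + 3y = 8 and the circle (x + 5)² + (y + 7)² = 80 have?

Centre (−5, −7), r² = 80. Distance² from centre to line = (−54)²/34 = 1458/17.
Since d² > r², the line lies outside the circle.

0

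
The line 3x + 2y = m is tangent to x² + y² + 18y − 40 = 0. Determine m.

The line touches the circle iff its distance from (0, −9) is 11:
|3·0 + 2·(−9) − m| / √13 = 11
|m − (−18)| = 11√13.

m = −18 ± 11√13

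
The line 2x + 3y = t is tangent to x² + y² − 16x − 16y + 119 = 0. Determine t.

For a tangent, require d(centre, line) = r = 3.
|2·8 + 3·8 − t| / √13 = 3
|t − (40)| = 3√13.

t = 40 ± 3√13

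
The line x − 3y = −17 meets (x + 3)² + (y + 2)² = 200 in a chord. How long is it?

Centre (−3, −2), r² = 200. Perpendicular distance d from centre to line = |20| / √10 = 20/√10.
Half the chord is √(r² − d²) = √(160), so the full chord is 8√10.

8√10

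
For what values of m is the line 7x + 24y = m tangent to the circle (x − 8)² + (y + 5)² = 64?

The line touches the circle iff its distance from (8, −5) is 8:
|7·8 + 24·(−5) − m| / √625 = 8
|m − (−64)| = 8·25, so m = 136 or m = −264.

m = −264 or m = 136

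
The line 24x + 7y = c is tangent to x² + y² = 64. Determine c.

c = −200 or c = 200

For a tangent, require d(centre, line) = r = 8.
|24·0 + 7·0 − c| / √625 = 8
|c| = 8·25, so c = 200 or c = −200.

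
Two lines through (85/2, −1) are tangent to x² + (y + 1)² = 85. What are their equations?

2x + 9y = 76 and 2x − 9y = 94

Write the tangent as mx − y + (−1 − m·(85/2)) = 0 and set its distance from the centre to √85:
(−85/2m − (0))² = 85(m² + 1)
81m² − 4 = 0, so m = −2/9 or m = 2/9.
With m = −2/9: 2x + 9y = 76. With m = 2/9: 2x − 9y = 94.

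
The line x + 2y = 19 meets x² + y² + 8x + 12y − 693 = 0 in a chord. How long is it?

Centre (−4, −6), r² = 745. Perpendicular distance d from centre to line = |−35| / √5 = 35/√5.
Half the chord is √(r² − d²) = √(500), so the full chord is 20√5.

20√5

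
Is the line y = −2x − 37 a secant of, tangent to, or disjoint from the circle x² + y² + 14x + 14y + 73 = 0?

disjoint

Substituting the line into the circle gives 5x² + 134x + 924 = 0.
Δ = 17956 − 18480 = −524.
No real roots: the line does not meet the circle.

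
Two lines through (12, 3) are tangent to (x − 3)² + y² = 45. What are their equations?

x + 2y = 18 and 2x − y = 21

Write the tangent as mx − y + (3 − m·(12)) = 0 and set its distance from the centre to 3√5:
[m·(−9) − (−3)]² = 45(m² + 1)
2m² − 3m − 2 = 0, so m = −1/2 or m = 2.
With m = −1/2: x + 2y = 18. With m = 2: 2x − y = 21.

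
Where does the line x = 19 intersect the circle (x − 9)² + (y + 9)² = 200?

(19, −19) and (19, 1)

The line gives x = 19. Substituting into the circle:
y² + 18y − 19 = 0
y = 1 or y = −19, giving (19, 1) and (19, −19).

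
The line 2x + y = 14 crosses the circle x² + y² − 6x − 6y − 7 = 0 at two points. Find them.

From the line, y = −2x + 14. Substituting:
5x² − 50x + 105 = 0  ⟹  x² − 10x + 21 = 0
x = 7 or x = 3, giving (7, 0) and (3, 8).

(3, 8) and (7, 0)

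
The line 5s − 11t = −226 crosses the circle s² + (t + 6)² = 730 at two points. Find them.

Express t = (226 + 5s)/11 and substitute into the circle:
146s² + 2920s − 3066 = 0  ⟹  s² + 20s − 21 = 0
s = 1 or s = −21, giving (1, 21) and (−21, 11).

(−21, 11) and (1, 21)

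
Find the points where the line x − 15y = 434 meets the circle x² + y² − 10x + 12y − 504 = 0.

(−1, −29) and (14, −28)

Substitute y = (−434 + x)/15:
226x² − 2938x − 3164 = 0  ⟹  x² − 13x − 14 = 0
x = 14 or x = −1, giving (14, −28) and (−1, −29).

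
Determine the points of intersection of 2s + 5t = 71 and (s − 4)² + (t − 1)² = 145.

Substitute t = (71 − 2s)/5:
29s² − 464s + 1131 = 0  ⟹  s² − 16s + 39 = 0
s = 13 or s = 3, giving (13, 9) and (3, 13).

(3, 13) and (13, 9)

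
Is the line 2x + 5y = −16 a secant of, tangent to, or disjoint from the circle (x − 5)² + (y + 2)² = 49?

Substituting the line into the circle gives 29x² − 226x − 564 = 0.
Δ = 51076 − (−65424) = 116500.
Two real roots: the line is a secant.

secant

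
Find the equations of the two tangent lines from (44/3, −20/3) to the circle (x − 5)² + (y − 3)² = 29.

5x + 2y = 60 and 2x + 5y = −4

Let a tangent through (44/3, −20/3) have slope m. Its distance from (5, 3) must equal √29:
(−29/3m − (29/3))² = 29(m² + 1)
10m² + 29m + 10 = 0, so m = −5/2 or m = −2/5.
Through (44/3, −20/3) these give 5x + 2y = 60 and 2x + 5y = −4.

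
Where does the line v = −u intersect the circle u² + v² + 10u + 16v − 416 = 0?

(−13, 13) and (16, −16)

From the line, v = −u. Substituting:
2u² − 6u − 416 = 0  ⟹  u² − 3u − 208 = 0
u = 16 or u = −13, giving (16, −16) and (−13, 13).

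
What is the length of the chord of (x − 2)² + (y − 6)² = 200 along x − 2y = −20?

From the line, y = (20 + x)/2. Substituting:
5x² − 720 = 0  ⟹  x² − 144 = 0
x = 12 or x = −12, giving (12, 16) and (−12, 4).
|(12, 16) − (−12, 4)| = √((24)² + (12)²) = 12√5.

12√5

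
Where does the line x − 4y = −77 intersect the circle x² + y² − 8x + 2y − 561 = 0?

(−13, 16) and (11, 22)

Express y = (77 + x)/4 and substitute into the circle:
17x² + 34x − 2431 = 0  ⟹  x² + 2x − 143 = 0
x = 11 or x = −13, giving (11, 22) and (−13, 16).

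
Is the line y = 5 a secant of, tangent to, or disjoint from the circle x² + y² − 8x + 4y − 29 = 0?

Substituting the line into the circle gives x² − 8x + 16 = 0.
Discriminant = (−8)² − 4·1·(16) = 0.
A repeated root: the line is tangent.

tangent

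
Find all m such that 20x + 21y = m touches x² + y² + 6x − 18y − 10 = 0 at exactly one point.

Tangency holds when the distance from the centre (−3, 9) to the line equals the radius 10:
|20·(−3) + 21·9 − m| / √841 = 10
|m − (129)| = 10·29, so m = 419 or m = −161.

m = −161 or m = 419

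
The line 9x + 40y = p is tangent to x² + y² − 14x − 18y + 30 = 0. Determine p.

p = 13 or p = 833

The line touches the circle iff its distance from (7, 9) is 10:
|9·7 + 40·9 − p| / √1681 = 10
|p − (423)| = 10·41, so p = 833 or p = 13.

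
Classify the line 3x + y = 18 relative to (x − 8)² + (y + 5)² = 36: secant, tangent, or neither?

secant

Substituting the line into the circle gives 10x² − 154x + 557 = 0.
Δ = 23716 − 22280 = 1436.
Two real roots: the line is a secant.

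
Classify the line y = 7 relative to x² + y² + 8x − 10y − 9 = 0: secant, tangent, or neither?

Substituting the line into the circle gives x² + 8x − 30 = 0.
Discriminant = (8)² − 4·1·(−30) = 184 > 0.
Two real roots: the line is a secant.

secant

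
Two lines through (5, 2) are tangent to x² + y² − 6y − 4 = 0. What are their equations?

Let a tangent through (5, 2) have slope m. Its distance from (0, 3) must equal √13:
[m·(−5) − (1)]² = 13(m² + 1)
6m² + 5m − 6 = 0, so m = −3/2 or m = 2/3.
Through (5, 2) these give 3x + 2y = 19 and 2x − 3y = 4.

3x + 2y = 19 and 2x − 3y = 4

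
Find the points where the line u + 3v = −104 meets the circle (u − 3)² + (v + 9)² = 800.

Substitute v = (−104 − u)/3:
10u² + 100u − 1190 = 0  ⟹  u² + 10u − 119 = 0
u = 7 or u = −17, giving (7, −37) and (−17, −29).

(−17, −29) and (7, −37)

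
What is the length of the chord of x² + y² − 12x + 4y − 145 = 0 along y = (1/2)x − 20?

2√5

Centre (6, −2), r² = 185. Perpendicular distance d from centre to line = |−30| / √5 = 30/√5.
Half the chord is √(r² − d²) = √(5), so the full chord is 2√5.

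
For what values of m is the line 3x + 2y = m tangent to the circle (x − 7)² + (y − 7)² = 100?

The line touches the circle iff its distance from (7, 7) is 10:
|3·7 + 2·7 − m| / √13 = 10
|m − (35)| = 10√13.

m = 35 ± 10√13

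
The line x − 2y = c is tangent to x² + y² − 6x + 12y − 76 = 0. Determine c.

The line touches the circle iff its distance from (3, −6) is 11:
|1·3 − 2·(−6) − c| / √5 = 11
|c − (15)| = 11√5.

c = 15 ± 11√5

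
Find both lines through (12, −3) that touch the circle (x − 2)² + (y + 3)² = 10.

Write the tangent as mx − y + (−3 − m·(12)) = 0 and set its distance from the centre to √10:
[m·(−10) − (0)]² = 10(m² + 1)
9m² − 1 = 0, so m = 1/3 or m = −1/3.
Through (12, −3) these give x − 3y = 21 and x + 3y = 3.

x − 3y = 21 and x + 3y = 3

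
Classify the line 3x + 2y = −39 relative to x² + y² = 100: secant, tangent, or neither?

neither

Centre (0, 0), r² = 100. Distance² from centre to line = (39)²/13 = 117.
Since d² > r², the line lies outside the circle.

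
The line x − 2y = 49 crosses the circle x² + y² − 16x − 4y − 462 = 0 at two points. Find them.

(7, −21) and (27, −11)

Substitute y = (−49 + x)/2:
5x² − 170x + 945 = 0  ⟹  x² − 34x + 189 = 0
x = 27 or x = 7, giving (27, −11) and (7, −21).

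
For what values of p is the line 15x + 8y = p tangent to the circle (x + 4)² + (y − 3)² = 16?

The line touches the circle iff its distance from (−4, 3) is 4:
|15·(−4) + 8·3 − p| / √289 = 4
|p − (−36)| = 4·17, so p = 32 or p = −104.

p = −104 or p = 32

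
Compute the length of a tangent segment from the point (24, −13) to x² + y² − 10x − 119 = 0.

Centre (5, 0), r² = 144. |PO|² = (19)² + (−13)² = 530.
Power of the point: PT² = |PO|² − r² = 386, so PT = √386.

√386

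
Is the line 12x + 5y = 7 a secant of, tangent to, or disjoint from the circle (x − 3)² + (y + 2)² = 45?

secant

d² = (12·3 + 5·(−2) − (7))²/169 = 361/169; r² = 45.
Since d² < r², the line cuts the circle twice.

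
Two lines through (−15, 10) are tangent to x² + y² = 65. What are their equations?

Let a tangent through (−15, 10) have slope m. Its distance from (0, 0) must equal √65:
[m·(15) − (−10)]² = 65(m² + 1)
32m² + 60m + 7 = 0, so m = −7/4 or m = −1/8.
Through (−15, 10) these give 7x + 4y = −65 and x + 8y = 65.

7x + 4y = −65 and x + 8y = 65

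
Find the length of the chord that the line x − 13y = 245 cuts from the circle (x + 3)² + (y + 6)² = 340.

From the line, y = (−245 + x)/13. Substituting:
170x² + 680x − 28050 = 0  ⟹  x² + 4x − 165 = 0
x = 11 or x = −15, giving (11, −18) and (−15, −20).
|(11, −18) − (−15, −20)| = √((26)² + (2)²) = 2√170.

2√170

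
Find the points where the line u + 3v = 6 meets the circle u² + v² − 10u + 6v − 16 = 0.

(0, 2) and (12, −2)

Express v = (6 − u)/3 and substitute into the circle:
10u² − 120u = 0  ⟹  u² − 12u = 0
u = 12 or u = 0, giving (12, −2) and (0, 2).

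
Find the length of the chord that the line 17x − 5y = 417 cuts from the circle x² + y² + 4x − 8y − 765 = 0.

The distance from (−2, 4) to the line is 471/√314, and r² = 785.
Half the chord is √(r² − d²) = √(157/2), so the full chord is √314.

√314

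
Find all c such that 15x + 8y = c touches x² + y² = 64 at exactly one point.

Tangency holds when the distance from the centre (0, 0) to the line equals the radius 8:
|15·0 + 8·0 − c| / √289 = 8
|c| = 8·17, so c = 136 or c = −136.

c = −136 or c = 136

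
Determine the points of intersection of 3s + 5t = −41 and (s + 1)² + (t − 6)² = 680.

Express t = (−41 − 3s)/5 and substitute into the circle:
34s² + 476s − 11934 = 0  ⟹  s² + 14s − 351 = 0
s = 13 or s = −27, giving (13, −16) and (−27, 8).

(−27, 8) and (13, −16)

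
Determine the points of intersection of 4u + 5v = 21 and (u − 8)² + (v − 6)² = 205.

(−6, 9) and (14, −7)

Substitute v = (21 − 4u)/5:
41u² − 328u − 3444 = 0  ⟹  u² − 8u − 84 = 0
u = 14 or u = −6, giving (14, −7) and (−6, 9).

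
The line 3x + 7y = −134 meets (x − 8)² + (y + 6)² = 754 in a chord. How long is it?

6√58

Centre (8, −6), r² = 754. Perpendicular distance d from centre to line = |116| / √58 = 116/√58.
Half the chord is √(r² − d²) = √(522), so the full chord is 6√58.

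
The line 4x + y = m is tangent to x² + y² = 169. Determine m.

Tangency holds when the distance from the centre (0, 0) to the line equals the radius 13:
|4·0 + 1·0 − m| / √17 = 13
|m| = 13√17.

m = ±13√17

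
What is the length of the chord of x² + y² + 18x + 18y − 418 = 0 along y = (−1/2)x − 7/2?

20√5

From the line, y = (−7 − x)/2. Substituting:
5x² + 50x − 1875 = 0  ⟹  x² + 10x − 375 = 0
x = 15 or x = −25, giving (15, −11) and (−25, 9).
Chord length = distance between (15, −11) and (−25, 9) = √2000 = 20√5.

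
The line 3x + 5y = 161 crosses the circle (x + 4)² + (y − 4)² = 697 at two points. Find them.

(7, 28) and (12, 25)

Express y = (161 − 3x)/5 and substitute into the circle:
34x² − 646x + 2856 = 0  ⟹  x² − 19x + 84 = 0
x = 12 or x = 7, giving (12, 25) and (7, 28).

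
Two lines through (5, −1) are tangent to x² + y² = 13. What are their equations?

Write the tangent as mx − y + (−1 − m·(5)) = 0 and set its distance from the centre to √13:
(−5m − (1))² = 13(m² + 1)
6m² + 5m − 6 = 0, so m = 2/3 or m = −3/2.
With m = 2/3: 2x − 3y = 13. With m = −3/2: 3x + 2y = 13.

2x − 3y = 13 and 3x + 2y = 13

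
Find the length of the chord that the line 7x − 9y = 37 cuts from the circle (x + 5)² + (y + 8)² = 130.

Express y = (−37 + 7x)/9 and substitute into the circle:
130x² + 1300x − 7280 = 0  ⟹  x² + 10x − 56 = 0
x = 4 or x = −14, giving (4, −1) and (−14, −15).
Chord length = distance between (4, −1) and (−14, −15) = √520 = 2√130.

2√130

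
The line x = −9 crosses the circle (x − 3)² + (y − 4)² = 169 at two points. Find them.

The line gives x = −9. Substituting into the circle:
y² − 8y − 9 = 0
y = 9 or y = −1, giving (−9, 9) and (−9, −1).

(−9, −1) and (−9, 9)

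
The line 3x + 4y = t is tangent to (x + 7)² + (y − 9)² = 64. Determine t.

t = −25 or t = 55

Tangency holds when the distance from the centre (−7, 9) to the line equals the radius 8:
|3·(−7) + 4·9 − t| / √25 = 8
|t − (15)| = 8·5, so t = 55 or t = −25.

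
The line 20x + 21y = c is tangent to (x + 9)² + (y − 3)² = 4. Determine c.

c = −175 or c = −59

The line touches the circle iff its distance from (−9, 3) is 2:
|20·(−9) + 21·3 − c| / √841 = 2
|c − (−117)| = 2·29, so c = −59 or c = −175.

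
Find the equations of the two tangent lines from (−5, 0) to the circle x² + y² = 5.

Write the tangent as mx − y + (0 − m·(−5)) = 0 and set its distance from the centre to √5:
[m·(5) − (0)]² = 5(m² + 1)
4m² − 1 = 0, so m = 1/2 or m = −1/2.
With m = 1/2: x − 2y = −5. With m = −1/2: x + 2y = −5.

x − 2y = −5 and x + 2y = −5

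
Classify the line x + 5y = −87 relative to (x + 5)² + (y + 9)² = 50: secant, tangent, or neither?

Centre (−5, −9), r² = 50. Distance² from centre to line = (37)²/26 = 1369/26.
Since d² > r², the line lies outside the circle.

neither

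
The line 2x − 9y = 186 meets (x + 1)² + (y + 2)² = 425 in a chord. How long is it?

From the line, y = (−186 + 2x)/9. Substituting:
85x² − 510x − 6120 = 0  ⟹  x² − 6x − 72 = 0
x = 12 or x = −6, giving (12, −18) and (−6, −22).
Chord length = distance between (12, −18) and (−6, −22) = √340 = 2√85.

2√85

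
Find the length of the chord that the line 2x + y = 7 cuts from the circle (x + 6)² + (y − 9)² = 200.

12√5

Express y = −2x + 7 and substitute into the circle:
5x² + 20x − 160 = 0  ⟹  x² + 4x − 32 = 0
x = 4 or x = −8, giving (4, −1) and (−8, 23).
Chord length = distance between (4, −1) and (−8, 23) = √720 = 12√5.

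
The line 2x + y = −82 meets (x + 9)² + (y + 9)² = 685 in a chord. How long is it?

From the line, y = −2x − 82. Substituting:
5x² + 310x + 4725 = 0  ⟹  x² + 62x + 945 = 0
x = −27 or x = −35, giving (−27, −28) and (−35, −12).
|(−27, −28) − (−35, −12)| = √((8)² + (−16)²) = 8√5.

8√5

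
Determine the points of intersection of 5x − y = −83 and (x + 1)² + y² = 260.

(−17, −2) and (−15, 8)

From the line, y = 5x + 83. Substituting:
26x² + 832x + 6630 = 0  ⟹  x² + 32x + 255 = 0
x = −15 or x = −17, giving (−15, 8) and (−17, −2).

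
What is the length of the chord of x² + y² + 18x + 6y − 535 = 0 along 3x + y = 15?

Substitute y = −3x + 15:
10x² − 90x − 220 = 0  ⟹  x² − 9x − 22 = 0
x = 11 or x = −2, giving (11, −18) and (−2, 21).
Chord length = distance between (11, −18) and (−2, 21) = √1690 = 13√10.

13√10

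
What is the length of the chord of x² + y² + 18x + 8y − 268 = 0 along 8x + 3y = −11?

4√73

The distance from (−9, −4) to the line is 73/√73, and r² = 365.
Half the chord is √(r² − d²) = √(292), so the full chord is 4√73.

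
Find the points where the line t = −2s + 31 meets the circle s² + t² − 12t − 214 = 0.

From the line, t = −2s + 31. Substituting:
5s² − 100s + 375 = 0  ⟹  s² − 20s + 75 = 0
s = 15 or s = 5, giving (15, 1) and (5, 21).

(5, 21) and (15, 1)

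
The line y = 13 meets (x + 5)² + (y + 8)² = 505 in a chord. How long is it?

The distance from (−5, −8) to the line is 21, and r² = 505.
Half the chord is √(r² − d²) = √(64), so the full chord is 16.

16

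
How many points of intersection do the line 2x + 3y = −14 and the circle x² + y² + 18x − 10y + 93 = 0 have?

d² = (2·(−9) + 3·5 − (−14))²/13 = 121/13; r² = 13.
Since d² < r², the line cuts the circle twice.

2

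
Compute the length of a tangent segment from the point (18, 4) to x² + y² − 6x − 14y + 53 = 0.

With centre O = (3, 7), |OP|² = 234 and r² = 5.
By the tangent–radius right angle, tangent length = √(|PO|² − r²) = √229.

√229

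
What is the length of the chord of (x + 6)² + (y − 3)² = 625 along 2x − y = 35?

The distance from (−6, 3) to the line is 50/√5, and r² = 625.
Half the chord is √(r² − d²) = √(125), so the full chord is 10√5.

10√5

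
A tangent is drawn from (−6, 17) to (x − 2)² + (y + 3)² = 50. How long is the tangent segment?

3√46

The centre is (2, −3) and r = 5√2. The square of the distance from P to the centre is 64 + 400 = 464.
By the tangent–radius right angle, tangent length = √(|PO|² − r²) = √414 = 3√46.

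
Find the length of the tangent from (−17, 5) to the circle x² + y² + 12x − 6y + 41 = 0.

With centre O = (−6, 3), |OP|² = 125 and r² = 4.
By the tangent–radius right angle, tangent length = √(|PO|² − r²) = √121 = 11.

11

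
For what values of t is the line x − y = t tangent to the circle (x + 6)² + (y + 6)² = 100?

t = ±10√2

The line touches the circle iff its distance from (−6, −6) is 10:
|1·(−6) − 1·(−6) − t| / √2 = 10
|t| = 10√2.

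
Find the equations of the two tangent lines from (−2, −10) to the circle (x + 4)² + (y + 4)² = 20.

x + 2y = −22 and 2x − y = 6

A line y − (−10) = m(x − (−2)) is tangent when its distance from (−4, −4) is 2√5:
(−2m − (6))² = 20(m² + 1)
2m² − 3m − 2 = 0, so m = −1/2 or m = 2.
Through (−2, −10) these give x + 2y = −22 and 2x − y = 6.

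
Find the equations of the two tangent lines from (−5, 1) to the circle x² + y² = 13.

Let a tangent through (−5, 1) have slope m. Its distance from (0, 0) must equal √13:
(5m − (−1))² = 13(m² + 1)
6m² + 5m − 6 = 0, so m = 2/3 or m = −3/2.
With m = 2/3: 2x − 3y = −13. With m = −3/2: 3x + 2y = −13.

2x − 3y = −13 and 3x + 2y = −13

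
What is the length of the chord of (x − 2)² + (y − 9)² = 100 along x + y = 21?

From the line, y = −x + 21. Substituting:
2x² − 28x + 48 = 0  ⟹  x² − 14x + 24 = 0
x = 12 or x = 2, giving (12, 9) and (2, 19).
Chord length = distance between (12, 9) and (2, 19) = √200 = 10√2.

10√2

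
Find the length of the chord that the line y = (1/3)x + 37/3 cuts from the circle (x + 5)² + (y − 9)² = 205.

9√10

Substitute y = (37 + x)/3:
10x² + 110x − 1520 = 0  ⟹  x² + 11x − 152 = 0
x = 8 or x = −19, giving (8, 15) and (−19, 6).
|(8, 15) − (−19, 6)| = √((27)² + (9)²) = 9√10.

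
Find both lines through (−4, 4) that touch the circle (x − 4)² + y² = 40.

3x + y = −8 and x − 3y = −16

Let a tangent through (−4, 4) have slope m. Its distance from (4, 0) must equal 2√10:
(8m − (−4))² = 40(m² + 1)
3m² + 8m − 3 = 0, so m = −3 or m = 1/3.
Through (−4, 4) these give 3x + y = −8 and x − 3y = −16.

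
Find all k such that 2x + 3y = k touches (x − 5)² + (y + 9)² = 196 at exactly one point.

k = −17 ± 14√13

The line touches the circle iff its distance from (5, −9) is 14:
|2·5 + 3·(−9) − k| / √13 = 14
|k − (−17)| = 14√13.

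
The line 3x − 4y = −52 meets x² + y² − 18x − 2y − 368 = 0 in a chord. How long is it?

30

Centre (9, 1), r² = 450. Perpendicular distance d from centre to line = |75| / √25 = 75/√25.
Half the chord is √(r² − d²) = √(225), so the full chord is 30.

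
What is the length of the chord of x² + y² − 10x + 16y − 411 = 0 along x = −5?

40

Centre (5, −8), r² = 500. Perpendicular distance d from centre to line = |10| / √1 = 10.
Chord = 2√(r² − d²) = 2·√(400) = 40.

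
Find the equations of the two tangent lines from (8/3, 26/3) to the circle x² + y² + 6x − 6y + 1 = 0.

4x − y = 2 and x − 4y = −32

A line y − (26/3) = m(x − (8/3)) is tangent when its distance from (−3, 3) is √17:
(−17/3m − (−17/3))² = 17(m² + 1)
4m² − 17m + 4 = 0, so m = 4 or m = 1/4.
With m = 4: 4x − y = 2. With m = 1/4: x − 4y = −32.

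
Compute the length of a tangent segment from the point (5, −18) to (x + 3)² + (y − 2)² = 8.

The centre is (−3, 2) and r = 2√2. The square of the distance from P to the centre is 64 + 400 = 464.
The tangent meets the radius at right angles, so tangent² = |PO|² − r² = 464 − 8 = 456.

2√114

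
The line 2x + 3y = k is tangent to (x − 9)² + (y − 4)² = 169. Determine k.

For a tangent, require d(centre, line) = r = 13.
|2·9 + 3·4 − k| / √13 = 13
|k − (30)| = 13√13.

k = 30 ± 13√13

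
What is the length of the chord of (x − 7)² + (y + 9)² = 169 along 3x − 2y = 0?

From the line, y = (3x)/2. Substituting:
13x² + 52x − 156 = 0  ⟹  x² + 4x − 12 = 0
x = 2 or x = −6, giving (2, 3) and (−6, −9).
Chord length = distance between (2, 3) and (−6, −9) = √208 = 4√13.

4√13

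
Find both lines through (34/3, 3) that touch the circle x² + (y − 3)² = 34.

3x − 5y = 19 and 3x + 5y = 49

A line y − (3) = m(x − (34/3)) is tangent when its distance from (0, 3) is √34:
[m·(−34/3) − (0)]² = 34(m² + 1)
25m² − 9 = 0, so m = 3/5 or m = −3/5.
With m = 3/5: 3x − 5y = 19. With m = −3/5: 3x + 5y = 49.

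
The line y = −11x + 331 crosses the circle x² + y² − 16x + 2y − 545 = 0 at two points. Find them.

Substitute y = −11x + 331:
122x² − 7320x + 109678 = 0  ⟹  x² − 60x + 899 = 0
x = 31 or x = 29, giving (31, −10) and (29, 12).

(29, 12) and (31, −10)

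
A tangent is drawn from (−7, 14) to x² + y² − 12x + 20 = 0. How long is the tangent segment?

The centre is (6, 0) and r = 4. The square of the distance from P to the centre is 169 + 196 = 365.
By the tangent–radius right angle, tangent length = √(|PO|² − r²) = √349.

√349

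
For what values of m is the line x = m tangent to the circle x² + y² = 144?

m = −12 or m = 12

Tangency holds when the distance from the centre (0, 0) to the line equals the radius 12:
|1·0 + 0·0 − m| / √1 = 12
|m| = 12, so m = 12 or m = −12.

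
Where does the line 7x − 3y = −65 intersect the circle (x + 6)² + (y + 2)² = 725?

Substitute y = (65 + 7x)/3:
58x² + 1102x − 1160 = 0  ⟹  x² + 19x − 20 = 0
x = 1 or x = −20, giving (1, 24) and (−20, −25).

(−20, −25) and (1, 24)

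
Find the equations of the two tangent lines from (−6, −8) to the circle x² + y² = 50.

A line y − (−8) = m(x − (−6)) is tangent when its distance from (0, 0) is 5√2:
(6m − (8))² = 50(m² + 1)
7m² + 48m − 7 = 0, so m = −7 or m = 1/7.
Through (−6, −8) these give 7x + y = −50 and x − 7y = 50.

7x + y = −50 and x − 7y = 50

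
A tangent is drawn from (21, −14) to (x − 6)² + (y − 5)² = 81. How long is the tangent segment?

√505

With centre O = (6, 5), |OP|² = 586 and r² = 81.
The tangent meets the radius at right angles, so tangent² = |PO|² − r² = 586 − 81 = 505.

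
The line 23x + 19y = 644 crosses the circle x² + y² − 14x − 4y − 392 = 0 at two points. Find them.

(9, 23) and (28, 0)

Express y = (644 − 23x)/19 and substitute into the circle:
890x² − 32930x + 224280 = 0  ⟹  x² − 37x + 252 = 0
x = 28 or x = 9, giving (28, 0) and (9, 23).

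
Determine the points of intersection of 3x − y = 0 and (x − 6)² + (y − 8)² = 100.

(0, 0) and (6, 18)

Express y = 3x and substitute into the circle:
10x² − 60x = 0  ⟹  x² − 6x = 0
x = 6 or x = 0, giving (6, 18) and (0, 0).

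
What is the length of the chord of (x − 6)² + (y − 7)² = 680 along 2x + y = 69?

From the line, y = −2x + 69. Substituting:
5x² − 260x + 3200 = 0  ⟹  x² − 52x + 640 = 0
x = 32 or x = 20, giving (32, 5) and (20, 29).
Chord length = distance between (32, 5) and (20, 29) = √720 = 12√5.

12√5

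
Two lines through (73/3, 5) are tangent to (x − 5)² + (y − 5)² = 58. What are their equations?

3x + 7y = 108 and 3x − 7y = 38

A line y − (5) = m(x − (73/3)) is tangent when its distance from (5, 5) is √58:
(−58/3m − (0))² = 58(m² + 1)
49m² − 9 = 0, so m = −3/7 or m = 3/7.
Through (73/3, 5) these give 3x + 7y = 108 and 3x − 7y = 38.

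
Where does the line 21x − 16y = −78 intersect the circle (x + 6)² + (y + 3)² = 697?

(−22, −24) and (10, 18)

Substitute y = (78 + 21x)/16:
697x² + 8364x − 153340 = 0  ⟹  x² + 12x − 220 = 0
x = 10 or x = −22, giving (10, 18) and (−22, −24).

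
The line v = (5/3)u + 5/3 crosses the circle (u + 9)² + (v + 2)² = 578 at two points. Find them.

Substitute v = (5 + 5u)/3:
34u² + 272u − 4352 = 0  ⟹  u² + 8u − 128 = 0
u = 8 or u = −16, giving (8, 15) and (−16, −25).

(−16, −25) and (8, 15)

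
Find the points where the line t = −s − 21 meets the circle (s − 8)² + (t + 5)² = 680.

Substitute t = −s − 21:
2s² + 16s − 360 = 0  ⟹  s² + 8s − 180 = 0
s = 10 or s = −18, giving (10, −31) and (−18, −3).

(−18, −3) and (10, −31)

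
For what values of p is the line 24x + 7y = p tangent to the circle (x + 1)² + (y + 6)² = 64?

Tangency holds when the distance from the centre (−1, −6) to the line equals the radius 8:
|24·(−1) + 7·(−6) − p| / √625 = 8
|p − (−66)| = 8·25, so p = 134 or p = −266.

p = −266 or p = 134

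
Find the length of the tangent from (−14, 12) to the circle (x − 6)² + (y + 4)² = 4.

Centre (6, −4), r² = 4. |PO|² = (−20)² + (16)² = 656.
Power of the point: PT² = |PO|² − r² = 652, so PT = 2√163.

2√163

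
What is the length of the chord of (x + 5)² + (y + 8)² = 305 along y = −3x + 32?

√10

Express y = −3x + 32 and substitute into the circle:
10x² − 230x + 1320 = 0  ⟹  x² − 23x + 132 = 0
x = 12 or x = 11, giving (12, −4) and (11, −1).
Chord length = distance between (12, −4) and (11, −1) = √10 = √10.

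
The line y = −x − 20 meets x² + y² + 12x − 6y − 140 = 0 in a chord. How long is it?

Substitute y = −x − 20:
2x² + 58x + 380 = 0  ⟹  x² + 29x + 190 = 0
x = −10 or x = −19, giving (−10, −10) and (−19, −1).
Chord length = distance between (−10, −10) and (−19, −1) = √162 = 9√2.

9√2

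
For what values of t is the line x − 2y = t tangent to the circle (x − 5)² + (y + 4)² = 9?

t = 13 ± 3√5

Tangency holds when the distance from the centre (5, −4) to the line equals the radius 3:
|1·5 − 2·(−4) − t| / √5 = 3
|t − (13)| = 3√5.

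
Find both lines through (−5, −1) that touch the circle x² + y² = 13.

Let a tangent through (−5, −1) have slope m. Its distance from (0, 0) must equal √13:
[m·(5) − (1)]² = 13(m² + 1)
6m² − 5m − 6 = 0, so m = −2/3 or m = 3/2.
Through (−5, −1) these give 2x + 3y = −13 and 3x − 2y = −13.

2x + 3y = −13 and 3x − 2y = −13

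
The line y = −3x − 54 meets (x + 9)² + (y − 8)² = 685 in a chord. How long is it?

15√10

From the line, y = −3x − 54. Substituting:
10x² + 390x + 3240 = 0  ⟹  x² + 39x + 324 = 0
x = −12 or x = −27, giving (−12, −18) and (−27, 27).
|(−12, −18) − (−27, 27)| = √((15)² + (−45)²) = 15√10.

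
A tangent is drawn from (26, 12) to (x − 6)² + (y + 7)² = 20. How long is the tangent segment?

√741

With centre O = (6, −7), |OP|² = 761 and r² = 20.
The tangent meets the radius at right angles, so tangent² = |PO|² − r² = 761 − 20 = 741.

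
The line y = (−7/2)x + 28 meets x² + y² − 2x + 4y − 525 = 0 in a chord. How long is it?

The distance from (1, −2) to the line is 53/√53, and r² = 530.
Chord = 2√(r² − d²) = 2·√(477) = 6√53.

6√53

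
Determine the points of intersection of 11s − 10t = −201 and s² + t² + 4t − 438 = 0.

(−21, −3) and (−1, 19)

From the line, t = (201 + 11s)/10. Substituting:
221s² + 4862s + 4641 = 0  ⟹  s² + 22s + 21 = 0
s = −1 or s = −21, giving (−1, 19) and (−21, −3).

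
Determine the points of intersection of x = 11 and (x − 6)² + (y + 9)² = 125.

The line gives x = 11. Substituting into the circle:
y² + 18y − 19 = 0
y = 1 or y = −19, giving (11, 1) and (11, −19).

(11, −19) and (11, 1)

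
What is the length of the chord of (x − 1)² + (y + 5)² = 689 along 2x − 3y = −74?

4√13

The distance from (1, −5) to the line is 91/√13, and r² = 689.
Chord = 2√(r² − d²) = 2·√(52) = 4√13.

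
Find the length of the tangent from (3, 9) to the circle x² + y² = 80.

√10

Centre (0, 0), r² = 80. |PO|² = (3)² + (9)² = 90.
Power of the point: PT² = |PO|² − r² = 10, so PT = √10.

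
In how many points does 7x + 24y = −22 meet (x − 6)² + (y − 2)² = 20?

0

Substituting the line into the circle gives 625x² − 5932x + 14116 = 0.
Discriminant = (−5932)² − 4·625·(14116) = −101376 < 0.
No real roots: the line does not meet the circle.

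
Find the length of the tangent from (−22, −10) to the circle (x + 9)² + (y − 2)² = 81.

Centre (−9, 2), r² = 81. |PO|² = (−13)² + (−12)² = 313.
Power of the point: PT² = |PO|² − r² = 232, so PT = 2√58.

2√58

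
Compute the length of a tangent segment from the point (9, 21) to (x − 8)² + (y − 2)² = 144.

The centre is (8, 2) and r = 12. The square of the distance from P to the centre is 1 + 361 = 362.
The tangent meets the radius at right angles, so tangent² = |PO|² − r² = 362 − 144 = 218.

√218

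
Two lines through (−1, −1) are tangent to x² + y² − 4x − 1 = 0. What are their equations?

A line y − (−1) = m(x − (−1)) is tangent when its distance from (2, 0) is √5:
[m·(3) − (1)]² = 5(m² + 1)
2m² − 3m − 2 = 0, so m = 2 or m = −1/2.
Through (−1, −1) these give 2x − y = −1 and x + 2y = −3.

2x − y = −1 and x + 2y = −3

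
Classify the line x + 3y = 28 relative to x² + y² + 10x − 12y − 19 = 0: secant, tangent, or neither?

Substituting the line into the circle gives 10x² + 70x − 395 = 0.
Δ = 4900 − (−15800) = 20700.
Two real roots: the line is a secant.

secant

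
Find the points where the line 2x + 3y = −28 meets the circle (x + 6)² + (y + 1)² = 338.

From the line, y = (−28 − 2x)/3. Substituting:
13x² + 208x − 2093 = 0  ⟹  x² + 16x − 161 = 0
x = 7 or x = −23, giving (7, −14) and (−23, 6).

(−23, 6) and (7, −14)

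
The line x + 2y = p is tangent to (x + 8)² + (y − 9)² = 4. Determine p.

Tangency holds when the distance from the centre (−8, 9) to the line equals the radius 2:
|1·(−8) + 2·9 − p| / √5 = 2
|p − (10)| = 2√5.

p = 10 ± 2√5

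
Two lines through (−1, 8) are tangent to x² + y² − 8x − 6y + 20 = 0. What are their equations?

2x + y = 6 and x + 2y = 15

Let a tangent through (−1, 8) have slope m. Its distance from (4, 3) must equal √5:
(5m − (−5))² = 5(m² + 1)
2m² + 5m + 2 = 0, so m = −2 or m = −1/2.
Through (−1, 8) these give 2x + y = 6 and x + 2y = 15.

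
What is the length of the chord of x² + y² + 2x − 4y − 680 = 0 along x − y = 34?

Substitute y = x − 34:
2x² − 70x + 612 = 0  ⟹  x² − 35x + 306 = 0
x = 18 or x = 17, giving (18, −16) and (17, −17).
Chord length = distance between (18, −16) and (17, −17) = √2 = √2.

√2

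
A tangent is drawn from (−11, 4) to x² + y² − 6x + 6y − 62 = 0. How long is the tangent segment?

With centre O = (3, −3), |OP|² = 245 and r² = 80.
By the tangent–radius right angle, tangent length = √(|PO|² − r²) = √165.

√165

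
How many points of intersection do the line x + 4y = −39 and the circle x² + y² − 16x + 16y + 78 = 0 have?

2

Substituting the line into the circle gives 17x² − 242x + 273 = 0.
Discriminant = (−242)² − 4·17·(273) = 40000 > 0.
Two real roots: the line is a secant.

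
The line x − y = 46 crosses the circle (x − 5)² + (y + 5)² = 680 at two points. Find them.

From the line, y = x − 46. Substituting:
2x² − 92x + 1026 = 0  ⟹  x² − 46x + 513 = 0
x = 27 or x = 19, giving (27, −19) and (19, −27).

(19, −27) and (27, −19)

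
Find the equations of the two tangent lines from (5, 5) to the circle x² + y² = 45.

x + 2y = 15 and 2x + y = 15

A line y − (5) = m(x − (5)) is tangent when its distance from (0, 0) is 3√5:
(−5m − (−5))² = 45(m² + 1)
2m² + 5m + 2 = 0, so m = −1/2 or m = −2.
With m = −1/2: x + 2y = 15. With m = −2: 2x + y = 15.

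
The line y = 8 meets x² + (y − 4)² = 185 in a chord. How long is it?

26

Express y = 8 and substitute into the circle:
x² − 169 = 0
x = 13 or x = −13, giving (13, 8) and (−13, 8).
|(13, 8) − (−13, 8)| = √((26)² + (0)²) = 26.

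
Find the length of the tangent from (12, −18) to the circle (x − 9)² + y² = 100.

The centre is (9, 0) and r = 10. The square of the distance from P to the centre is 9 + 324 = 333.
By the tangent–radius right angle, tangent length = √(|PO|² − r²) = √233.

√233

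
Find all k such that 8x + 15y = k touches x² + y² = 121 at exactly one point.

k = −187 or k = 187

Tangency holds when the distance from the centre (0, 0) to the line equals the radius 11:
|8·0 + 15·0 − k| / √289 = 11
|k| = 11·17, so k = 187 or k = −187.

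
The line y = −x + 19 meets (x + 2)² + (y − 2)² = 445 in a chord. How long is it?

23√2

The distance from (−2, 2) to the line is 19/√2, and r² = 445.
Chord = 2√(r² − d²) = 2·√(529/2) = 23√2.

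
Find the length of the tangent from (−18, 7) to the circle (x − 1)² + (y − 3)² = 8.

With centre O = (1, 3), |OP|² = 377 and r² = 8.
By the tangent–radius right angle, tangent length = √(|PO|² − r²) = √369 = 3√41.

3√41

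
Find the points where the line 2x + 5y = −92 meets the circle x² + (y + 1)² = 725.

(−26, −8) and (14, −24)

Express y = (−92 − 2x)/5 and substitute into the circle:
29x² + 348x − 10556 = 0  ⟹  x² + 12x − 364 = 0
x = 14 or x = −26, giving (14, −24) and (−26, −8).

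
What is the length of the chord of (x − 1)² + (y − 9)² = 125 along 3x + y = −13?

5√10

Centre (1, 9), r² = 125. Perpendicular distance d from centre to line = |25| / √10 = 25/√10.
Chord = 2√(r² − d²) = 2·√(125/2) = 5√10.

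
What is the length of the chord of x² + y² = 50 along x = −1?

The line gives x = −1. Substituting into the circle:
y² − 49 = 0
y = 7 or y = −7, giving (−1, 7) and (−1, −7).
|(−1, 7) − (−1, −7)| = √((0)² + (14)²) = 14.

14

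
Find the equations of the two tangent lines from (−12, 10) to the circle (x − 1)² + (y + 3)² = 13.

2x + 3y = 6 and 3x + 2y = −16

Write the tangent as mx − y + (10 − m·(−12)) = 0 and set its distance from the centre to √13:
(13m − (−13))² = 13(m² + 1)
6m² + 13m + 6 = 0, so m = −2/3 or m = −3/2.
Through (−12, 10) these give 2x + 3y = 6 and 3x + 2y = −16.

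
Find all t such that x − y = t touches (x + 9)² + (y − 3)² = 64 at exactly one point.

Tangency holds when the distance from the centre (−9, 3) to the line equals the radius 8:
|1·(−9) − 1·3 − t| / √2 = 8
|t − (−12)| = 8√2.

t = −12 ± 8√2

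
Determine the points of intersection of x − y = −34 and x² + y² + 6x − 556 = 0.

(−25, 9) and (−12, 22)

From the line, y = x + 34. Substituting:
2x² + 74x + 600 = 0  ⟹  x² + 37x + 300 = 0
x = −12 or x = −25, giving (−12, 22) and (−25, 9).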